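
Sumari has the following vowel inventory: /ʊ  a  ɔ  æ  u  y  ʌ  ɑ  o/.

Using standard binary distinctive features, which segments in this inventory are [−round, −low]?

Checking each segment against [−round], [−low]: /ʌ/ (mid back unrounded lax vowel) satisfies every feature; every other segment in the inventory fails at least one.

ʌ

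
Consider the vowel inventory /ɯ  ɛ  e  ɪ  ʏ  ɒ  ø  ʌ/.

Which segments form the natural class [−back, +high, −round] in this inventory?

ɪ

The [−back] segments are /ɛ, e, ɪ, ʏ, ø/.
Among these, [+high] gives /ɪ, ʏ/.
Intersecting with [−round] leaves /ɪ/.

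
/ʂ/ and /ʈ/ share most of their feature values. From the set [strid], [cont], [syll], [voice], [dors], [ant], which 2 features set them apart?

[continuant], [strident]

The two segments share [-syllabic], [-voice], [-dorsal], [-anterior]. The only features from the list on which they differ: /ʂ/ is [+continuant] while /ʈ/ is [-continuant]; /ʂ/ is [+strident] while /ʈ/ is [-strident].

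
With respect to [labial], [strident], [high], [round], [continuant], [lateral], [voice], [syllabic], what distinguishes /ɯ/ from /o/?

[labial], [round], [high]

/ɯ/ is the high back unrounded vowel and /o/ is the mid back rounded tense vowel. Both are [−strident], [+continuant], [−lateral], [+voice], [+syllabic]. /ɯ/ is [−labial] while /o/ is [+labial]; /ɯ/ is [−round] while /o/ is [+round]; /ɯ/ is [+high] while /o/ is [−high], so the distinguishing features are [labial], [round], [high].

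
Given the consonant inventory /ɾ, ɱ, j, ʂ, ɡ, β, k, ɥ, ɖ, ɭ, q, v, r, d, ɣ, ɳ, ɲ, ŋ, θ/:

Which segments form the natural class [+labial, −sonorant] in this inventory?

β, v

Eliminate segments failing any feature: /ɾ, j, ʂ, ɡ, k, ɖ, ɭ, q, r, d, ɣ, ɳ, ɲ, ŋ, θ/ are [−labial]; /ɱ, ɥ/ are [+sonorant]. The remaining /β, v/ satisfy [+labial], [−sonorant].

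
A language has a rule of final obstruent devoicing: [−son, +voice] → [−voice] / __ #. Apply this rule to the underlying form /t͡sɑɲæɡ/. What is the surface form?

/ɡ/ satisfies [−son, +voice] and sits in __ #. The [−voice] counterpart of the voiced velar stop is /k/. Other segments in /t͡sɑɲæɡ/ either fail the structural description or are not in the environment, so the surface form is [t͡sɑɲæk].

[t͡sɑɲæk]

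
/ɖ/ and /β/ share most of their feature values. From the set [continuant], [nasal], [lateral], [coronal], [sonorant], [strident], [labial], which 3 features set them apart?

The two segments share [−nasal], [−lateral], [−sonorant], [−strident]. The only features from the list on which they differ: /ɖ/ is [−continuant] while /β/ is [+continuant]; /ɖ/ is [−labial] while /β/ is [+labial]; /ɖ/ is [+coronal] while /β/ is [−coronal].

[continuant], [labial], [coronal]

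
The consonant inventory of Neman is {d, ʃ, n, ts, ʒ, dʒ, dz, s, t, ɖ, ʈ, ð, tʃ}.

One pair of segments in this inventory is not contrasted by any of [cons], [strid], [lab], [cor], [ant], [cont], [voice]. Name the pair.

d, n

/d/ (voiced alveolar stop) and /n/ (alveolar nasal) are both [+consonantal], [-strident], [-labial], [+coronal], [+anterior], [-continuant], [+voice], so none of the listed features separates them. (They do differ in [sonorant] and [nasal], which are not among the given features.) Every other pair in the inventory differs on at least one listed feature.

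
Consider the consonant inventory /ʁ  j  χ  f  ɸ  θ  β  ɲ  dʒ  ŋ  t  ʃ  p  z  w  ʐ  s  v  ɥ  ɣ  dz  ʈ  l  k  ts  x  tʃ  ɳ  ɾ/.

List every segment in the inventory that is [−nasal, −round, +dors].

The [−nasal] segments are /ʁ, j, χ, f, ɸ, θ, β, dʒ, t, ʃ, p, z, w, ʐ, s, v, ɥ, ɣ, dz, ʈ, l, k, ts, x, tʃ, ɾ/.
Among these, [−round] gives /ʁ, j, χ, f, ɸ, θ, β, dʒ, t, ʃ, p, z, ʐ, s, v, ɣ, dz, ʈ, l, k, ts, x, tʃ, ɾ/.
Within that set, [+dorsal] leaves /ʁ, j, χ, ɣ, k, x/.

ʁ, j, χ, ɣ, k, x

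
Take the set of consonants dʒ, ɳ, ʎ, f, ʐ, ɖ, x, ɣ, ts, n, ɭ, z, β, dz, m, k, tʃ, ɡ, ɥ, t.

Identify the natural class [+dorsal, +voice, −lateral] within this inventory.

Checking each segment against [+dorsal], [+voice], [−lateral]: /ɣ/ (voiced velar fricative), /ɡ/ (voiced velar stop), /ɥ/ (labial-palatal glide) satisfy every feature; every other segment in the inventory fails at least one.

ɣ, ɡ, ɥ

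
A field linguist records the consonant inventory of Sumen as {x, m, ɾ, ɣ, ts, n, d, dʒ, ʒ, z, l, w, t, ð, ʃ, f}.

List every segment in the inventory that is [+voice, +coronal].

ɾ, n, d, dʒ, ʒ, z, l, ð

The [+voice] segments are /m, ɾ, ɣ, n, d, dʒ, ʒ, z, l, w, ð/.
Within that set, [+coronal] leaves /ɾ, n, d, dʒ, ʒ, z, l, ð/.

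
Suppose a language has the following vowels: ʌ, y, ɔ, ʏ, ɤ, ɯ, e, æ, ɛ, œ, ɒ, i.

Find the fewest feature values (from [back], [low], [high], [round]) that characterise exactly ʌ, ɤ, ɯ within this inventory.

[+back, −round]

Every target segment is [+back], [−round]; each remaining inventory member fails at least one of these. Each conjunct is needed — [−round] alone would also admit /e, æ, ɛ, i/; [+back] alone would also admit /ɔ, ɒ/ — and no other single listed feature has exactly this extension, so two is the minimum.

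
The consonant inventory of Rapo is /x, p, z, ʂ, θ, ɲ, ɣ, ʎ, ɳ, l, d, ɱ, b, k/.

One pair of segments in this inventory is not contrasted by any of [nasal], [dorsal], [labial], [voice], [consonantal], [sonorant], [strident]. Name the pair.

x, k

On the given features, /x/ and /k/ have an identical profile: [−nasal], [+dorsal], [−labial], [−voice], [+consonantal], [−sonorant], [−strident]. No other two segments in the inventory coincide on all 7 features. (They do differ in [continuant], which is not among the given features.)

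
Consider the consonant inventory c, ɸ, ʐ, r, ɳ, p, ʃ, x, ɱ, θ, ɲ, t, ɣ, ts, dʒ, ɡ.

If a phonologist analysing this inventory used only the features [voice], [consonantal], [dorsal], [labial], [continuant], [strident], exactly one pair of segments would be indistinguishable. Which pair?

ɲ, ɡ

/ɲ/ (palatal nasal) and /ɡ/ (voiced velar stop) are both [+voice], [+consonantal], [+dorsal], [-labial], [-continuant], [-strident], so none of the listed features separates them. (They do differ in [sonorant], [nasal] and [back], which are not among the given features.) Every other pair in the inventory differs on at least one listed feature.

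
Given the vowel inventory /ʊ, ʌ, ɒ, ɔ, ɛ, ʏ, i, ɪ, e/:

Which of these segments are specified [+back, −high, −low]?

The [+back] segments are /ʊ, ʌ, ɒ, ɔ/.
Intersecting with [−high] gives /ʌ, ɒ, ɔ/.
Intersecting with [−low] leaves /ʌ, ɔ/.

ʌ, ɔ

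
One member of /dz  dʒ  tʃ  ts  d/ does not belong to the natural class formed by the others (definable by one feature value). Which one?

d

/dʒ, tʃ, ts, dz/ are all [+delayed release], but /d/ (voiced alveolar stop) is [−delayed release]. No other single segment can be removed to leave a set sharing one feature value that the removed segment lacks, so /d/ is the odd one out.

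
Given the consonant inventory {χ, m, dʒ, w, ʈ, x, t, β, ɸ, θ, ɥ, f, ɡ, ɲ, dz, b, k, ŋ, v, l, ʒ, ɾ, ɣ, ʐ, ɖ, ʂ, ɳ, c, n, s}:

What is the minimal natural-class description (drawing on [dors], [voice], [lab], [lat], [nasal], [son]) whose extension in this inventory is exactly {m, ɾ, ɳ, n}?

[+son, -lat, -dors]

Every target segment is [+sonorant], [-lateral], [-dorsal]; each remaining inventory member fails at least one of these. Each conjunct is needed — [-lateral, -dorsal] alone would also admit /dʒ, ʈ, t, β, …/; [+sonorant, -dorsal] alone would also admit /l/; [+sonorant, -lateral] alone would also admit /w, ɥ, ɲ, ŋ/ — and no other combination of two listed features has exactly this extension, so three is the minimum.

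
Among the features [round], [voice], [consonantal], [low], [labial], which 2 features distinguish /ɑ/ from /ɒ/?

[labial], [round]

/ɑ/ (low back unrounded vowel) and /ɒ/ (low back rounded vowel) agree on [+voice], [−consonantal], [+low]. They differ on [labial] (/ɑ/ [−], /ɒ/ [+]), [round] (/ɑ/ [−], /ɒ/ [+]).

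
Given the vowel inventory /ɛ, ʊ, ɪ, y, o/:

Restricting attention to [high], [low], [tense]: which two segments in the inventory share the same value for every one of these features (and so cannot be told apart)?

Both /ʊ/ and /ɪ/ are [+high], [−low], [−tense]. Since the list omits [labial], [round] and [back] — which do distinguish the high back rounded lax vowel from the high front unrounded lax vowel — this pair collapses; all other pairs remain distinct.

ʊ, ɪ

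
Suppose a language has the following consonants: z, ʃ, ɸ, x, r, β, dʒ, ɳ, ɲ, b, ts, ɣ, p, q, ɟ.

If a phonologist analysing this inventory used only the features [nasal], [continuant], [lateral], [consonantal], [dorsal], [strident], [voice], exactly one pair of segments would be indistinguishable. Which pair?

r, β

Both /r/ and /β/ are [-nasal], [+continuant], [-lateral], [+consonantal], [-dorsal], [-strident], [+voice]. Since the list omits [sonorant], [labial] and [coronal] — which do distinguish the alveolar trill from the voiced bilabial fricative — this pair collapses; all other pairs remain distinct.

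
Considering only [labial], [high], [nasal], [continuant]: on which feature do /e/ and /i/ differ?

The two segments share [−labial], [−nasal], [+continuant]. The only feature from the list on which they differ: /e/ is [−high] while /i/ is [+high].

[high]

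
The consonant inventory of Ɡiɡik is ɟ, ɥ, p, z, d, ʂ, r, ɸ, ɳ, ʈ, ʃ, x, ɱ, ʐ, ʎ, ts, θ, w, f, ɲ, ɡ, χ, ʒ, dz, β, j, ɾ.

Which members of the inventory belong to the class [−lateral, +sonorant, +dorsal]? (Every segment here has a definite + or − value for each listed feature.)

Eliminate segments failing any feature: /ɟ, p, z, d, ʂ, ɸ, ʈ, ʃ, x, ʐ, ts, θ, f, ɡ, χ, ʒ, dz, β/ are [−sonorant]; /r, ɳ, ɱ, ɾ/ are [−dorsal]; /ʎ/ is [+lateral]. The remaining /ɥ, w, ɲ, j/ satisfy [−lateral], [+sonorant], [+dorsal].

ɥ, w, ɲ, j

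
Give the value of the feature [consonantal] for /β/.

/β/ is the voiced bilabial fricative, hence [+consonantal].

[+consonantal]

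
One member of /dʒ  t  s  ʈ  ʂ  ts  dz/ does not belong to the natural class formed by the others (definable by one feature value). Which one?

dʒ

The remaining segments after removing /dʒ/ share [-distributed]; /dʒ/ (voiced postalveolar affricate) is [+distributed]. For every other candidate removal, the leftover set fails to share any single feature value that the removed segment lacks.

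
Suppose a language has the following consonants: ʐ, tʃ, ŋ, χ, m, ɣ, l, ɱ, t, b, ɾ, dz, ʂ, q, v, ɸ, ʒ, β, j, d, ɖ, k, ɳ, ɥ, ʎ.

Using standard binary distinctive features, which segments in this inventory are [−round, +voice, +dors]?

Eliminate segments failing any feature: /ʐ, m, l, ɱ, b, ɾ, dz, v, ʒ, β, d, ɖ, ɳ/ are [−dorsal]; /tʃ, χ, t, ʂ, q, ɸ, k/ are [−voice]; /ɥ/ is [+round]. The remaining /ŋ, ɣ, j, ʎ/ satisfy [−round], [+voice], [+dorsal].

ŋ, ɣ, j, ʎ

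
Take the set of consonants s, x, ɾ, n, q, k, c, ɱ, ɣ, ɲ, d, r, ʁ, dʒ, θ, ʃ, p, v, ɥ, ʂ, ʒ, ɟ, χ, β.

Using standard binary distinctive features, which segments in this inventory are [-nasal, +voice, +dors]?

Eliminate segments failing any feature: /s, x, q, k, c, θ, ʃ, p, ʂ, χ/ are [-voice]; /ɾ, d, r, dʒ, v, ʒ, β/ are [-dorsal]; /n, ɱ, ɲ/ are [+nasal]. The remaining /ɣ, ʁ, ɥ, ɟ/ satisfy [-nasal], [+voice], [+dorsal].

ɣ, ʁ, ɥ, ɟ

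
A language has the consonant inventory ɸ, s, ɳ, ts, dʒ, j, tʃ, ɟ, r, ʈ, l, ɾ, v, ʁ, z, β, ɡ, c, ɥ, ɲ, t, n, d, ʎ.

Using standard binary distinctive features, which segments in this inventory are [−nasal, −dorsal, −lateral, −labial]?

Eliminate segments failing any feature: /ɸ, v, β/ are [+labial]; /ɳ, ɲ, n/ are [+nasal]; /j, ɟ, ʁ, ɡ, c, ɥ, ʎ/ are [+dorsal]; /l/ is [+lateral]. The remaining /s, ts, dʒ, tʃ, r, ʈ, ɾ, z, t, d/ satisfy [−nasal], [−dorsal], [−lateral], [−labial].

s, ts, dʒ, tʃ, r, ʈ, ɾ, z, t, d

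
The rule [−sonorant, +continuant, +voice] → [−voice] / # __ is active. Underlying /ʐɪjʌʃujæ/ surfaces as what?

[ʂɪjʌʃujæ]

/ʐ/ satisfies [−sonorant, +continuant, +voice] and sits in # __. The [−voice] counterpart of the voiced retroflex fricative is /ʂ/. Other segments in /ʐɪjʌʃujæ/ either fail the structural description or are not in the environment, so the surface form is [ʂɪjʌʃujæ].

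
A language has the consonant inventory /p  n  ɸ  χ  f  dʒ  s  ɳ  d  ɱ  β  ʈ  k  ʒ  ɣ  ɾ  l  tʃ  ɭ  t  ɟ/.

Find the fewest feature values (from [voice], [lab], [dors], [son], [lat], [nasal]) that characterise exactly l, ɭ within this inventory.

Every target segment is [+lateral] and no other inventory member is, so one feature is enough.

[+lat]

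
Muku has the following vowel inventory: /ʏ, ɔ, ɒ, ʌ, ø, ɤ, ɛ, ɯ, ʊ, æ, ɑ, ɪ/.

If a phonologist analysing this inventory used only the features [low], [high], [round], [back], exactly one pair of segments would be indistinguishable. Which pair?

Both /ɤ/ and /ʌ/ are [-low], [-high], [-round], [+back]. Since the list omits [tense] — which does distinguish the mid back unrounded tense vowel from the mid back unrounded lax vowel — this pair collapses; all other pairs remain distinct.

ɤ, ʌ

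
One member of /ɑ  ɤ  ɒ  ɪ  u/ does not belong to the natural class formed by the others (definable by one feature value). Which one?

ɪ

/ɑ, ɒ, ɤ, u/ are all [+back], but /ɪ/ (high front unrounded lax vowel) is [-back]. No other single segment can be removed to leave a set sharing one feature value that the removed segment lacks, so /ɪ/ is the odd one out.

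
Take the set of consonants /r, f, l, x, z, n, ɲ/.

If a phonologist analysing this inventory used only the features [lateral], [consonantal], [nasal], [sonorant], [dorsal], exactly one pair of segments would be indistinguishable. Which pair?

Both /z/ and /f/ are [−lateral], [+consonantal], [−nasal], [−sonorant], [−dorsal]. Since the list omits [voice], [labial] and [coronal] — which do distinguish the voiced alveolar fricative from the voiceless labiodental fricative — this pair collapses; all other pairs remain distinct.

z, f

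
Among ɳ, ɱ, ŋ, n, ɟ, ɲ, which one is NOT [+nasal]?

Every segment except /ɟ/ is [+nasal]. /ɟ/ (voiced palatal stop) is [−nasal], so it is the exception.

ɟ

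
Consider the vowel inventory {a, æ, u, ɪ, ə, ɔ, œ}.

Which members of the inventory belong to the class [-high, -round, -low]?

Eliminate segments failing any feature: /a, æ/ are [+low]; /u, ɪ/ are [+high]; /ɔ, œ/ are [+round]. The remaining /ə/ satisfy [-high], [-round], [-low].

ə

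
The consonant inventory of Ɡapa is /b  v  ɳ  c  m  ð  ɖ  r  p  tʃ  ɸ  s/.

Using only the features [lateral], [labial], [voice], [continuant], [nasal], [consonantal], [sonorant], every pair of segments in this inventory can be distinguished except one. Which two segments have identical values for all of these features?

c, tʃ

/c/ (voiceless palatal stop) and /tʃ/ (voiceless postalveolar affricate) are both [-lateral], [-labial], [-voice], [-continuant], [-nasal], [+consonantal], [-sonorant], so none of the listed features separates them. (They do differ in [strident], [delayed release] and [dorsal], which are not among the given features.) Every other pair in the inventory differs on at least one listed feature.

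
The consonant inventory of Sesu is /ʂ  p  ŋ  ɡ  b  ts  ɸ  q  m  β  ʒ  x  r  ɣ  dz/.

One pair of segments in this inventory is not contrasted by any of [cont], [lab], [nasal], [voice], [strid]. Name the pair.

/ɣ/ (voiced velar fricative) and /r/ (alveolar trill) are both [+continuant], [−labial], [−nasal], [+voice], [−strident], so none of the listed features separates them. (They do differ in [sonorant], [coronal] and [dorsal], which are not among the given features.) Every other pair in the inventory differs on at least one listed feature.

ɣ, r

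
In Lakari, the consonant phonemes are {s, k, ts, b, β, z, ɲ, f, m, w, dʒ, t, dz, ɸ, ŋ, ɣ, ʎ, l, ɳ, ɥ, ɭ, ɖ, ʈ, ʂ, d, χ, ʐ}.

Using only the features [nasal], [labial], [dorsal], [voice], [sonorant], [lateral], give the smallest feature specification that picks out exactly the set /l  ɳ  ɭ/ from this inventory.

/l, ɳ, ɭ/ are all [+sonorant], [-labial], [-dorsal], and no other segment in the inventory matches all three values. Dropping any one of them over-generates: [-labial, -dorsal] alone would also admit /s, ts, z, dʒ, …/; [+sonorant, -dorsal] alone would also admit /m/; [+sonorant, -labial] alone would also admit /ɲ, ŋ, ʎ/. No other combination of two listed features picks out exactly this set either, so fewer than three features will not do.

[+sonorant, -labial, -dorsal]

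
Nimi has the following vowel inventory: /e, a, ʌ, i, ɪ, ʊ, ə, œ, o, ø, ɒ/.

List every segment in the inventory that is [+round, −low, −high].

œ, o, ø

Checking each segment against [+round], [−low], [−high]: /œ/ (mid front rounded lax vowel), /o/ (mid back rounded tense vowel), /ø/ (mid front rounded tense vowel) satisfy every feature; every other segment in the inventory fails at least one.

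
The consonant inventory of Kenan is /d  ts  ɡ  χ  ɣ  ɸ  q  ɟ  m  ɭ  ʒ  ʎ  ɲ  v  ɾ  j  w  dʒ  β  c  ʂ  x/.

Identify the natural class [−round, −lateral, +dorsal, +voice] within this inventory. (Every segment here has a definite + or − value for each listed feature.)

Among the inventory, the [−round] segments are /d, ts, ɡ, χ, ɣ, ɸ, q, ɟ, m, ɭ, ʒ, ʎ, ɲ, v, ɾ, j, dʒ, β, c, ʂ, x/.
Intersecting with [−lateral] gives /d, ts, ɡ, χ, ɣ, ɸ, q, ɟ, m, ʒ, ɲ, v, ɾ, j, dʒ, β, c, ʂ, x/.
Then [+dorsal] gives /ɡ, χ, ɣ, q, ɟ, ɲ, j, c, x/.
Among these, [+voice] leaves /ɡ, ɣ, ɟ, ɲ, j/.

ɡ, ɣ, ɟ, ɲ, j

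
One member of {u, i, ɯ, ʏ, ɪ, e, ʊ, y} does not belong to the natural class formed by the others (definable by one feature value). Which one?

e

The remaining segments after removing /e/ share [+high]; /e/ (mid front unrounded tense vowel) is [−high]. For every other candidate removal, the leftover set fails to share any single feature value that the removed segment lacks.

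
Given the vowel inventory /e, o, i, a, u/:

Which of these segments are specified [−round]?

e, i, a

The [−round] segments here are /e, i, a/; the remaining /o, u/ are [+round].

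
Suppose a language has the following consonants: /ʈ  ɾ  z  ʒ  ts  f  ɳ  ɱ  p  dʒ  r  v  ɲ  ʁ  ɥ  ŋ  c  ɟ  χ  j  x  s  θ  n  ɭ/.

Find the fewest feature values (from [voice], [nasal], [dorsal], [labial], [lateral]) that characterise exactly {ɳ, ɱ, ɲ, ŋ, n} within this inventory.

[+nasal]

The target set is precisely the extension of [+nasal] in this inventory.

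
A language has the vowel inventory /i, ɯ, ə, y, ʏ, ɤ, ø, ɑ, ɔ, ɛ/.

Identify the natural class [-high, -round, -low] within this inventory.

The [-high] segments are /ə, ɤ, ø, ɑ, ɔ, ɛ/.
Intersecting with [-round] gives /ə, ɤ, ɑ, ɛ/.
Within that set, [-low] leaves /ə, ɤ, ɛ/.

ə, ɤ, ɛ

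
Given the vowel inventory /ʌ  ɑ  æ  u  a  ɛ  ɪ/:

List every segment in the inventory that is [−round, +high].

ɪ

Checking each segment against [−round], [+high]: /ɪ/ (high front unrounded lax vowel) satisfies every feature; every other segment in the inventory fails at least one.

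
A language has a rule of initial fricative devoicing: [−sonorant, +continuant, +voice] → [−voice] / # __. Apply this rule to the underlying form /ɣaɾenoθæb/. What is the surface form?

[xaɾenoθæb]

The only segment in the rule's environment that also matches [−sonorant, +continuant, +voice] is /ɣ/. Applying [−voice] turns the voiced velar fricative into /x/ (voiceless velar fricative), giving [xaɾenoθæb].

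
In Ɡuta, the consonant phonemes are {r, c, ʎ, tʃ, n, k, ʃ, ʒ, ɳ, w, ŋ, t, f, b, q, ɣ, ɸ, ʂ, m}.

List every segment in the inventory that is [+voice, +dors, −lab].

ʎ, ŋ, ɣ

Among the inventory, the [+voice] segments are /r, ʎ, n, ʒ, ɳ, w, ŋ, b, ɣ, m/.
Intersecting with [+dorsal] gives /ʎ, w, ŋ, ɣ/.
Of those, [−labial] leaves /ʎ, ŋ, ɣ/.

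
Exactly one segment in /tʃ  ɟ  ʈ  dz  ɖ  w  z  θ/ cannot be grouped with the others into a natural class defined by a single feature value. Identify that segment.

w

/ɟ, ʈ, tʃ, dz, z, ɖ, θ/ are all [−labial], but /w/ (labial-velar glide) is [+labial]. No other single segment can be removed to leave a set sharing one feature value that the removed segment lacks, so /w/ is the odd one out.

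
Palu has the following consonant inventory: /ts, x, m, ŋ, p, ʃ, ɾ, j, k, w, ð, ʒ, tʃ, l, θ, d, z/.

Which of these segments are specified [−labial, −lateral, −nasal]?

The [−labial] segments are /ts, x, ŋ, ʃ, ɾ, j, k, ð, ʒ, tʃ, l, θ, d, z/.
Within that set, [−lateral] gives /ts, x, ŋ, ʃ, ɾ, j, k, ð, ʒ, tʃ, θ, d, z/.
Among these, [−nasal] leaves /ts, x, ʃ, ɾ, j, k, ð, ʒ, tʃ, θ, d, z/.

ts, x, ʃ, ɾ, j, k, ð, ʒ, tʃ, θ, d, z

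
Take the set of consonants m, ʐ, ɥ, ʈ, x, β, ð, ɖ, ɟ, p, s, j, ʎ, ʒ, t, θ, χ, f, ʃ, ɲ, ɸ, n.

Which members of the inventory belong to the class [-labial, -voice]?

Checking each segment against [-labial], [-voice]: /ʈ/ (voiceless retroflex stop), /x/ (voiceless velar fricative), /s/ (voiceless alveolar fricative), /t/ (voiceless alveolar stop), /θ/ (voiceless dental fricative), /χ/ (voiceless uvular fricative), among others, satisfy every feature; every other segment in the inventory fails at least one.

ʈ, x, s, t, θ, χ, ʃ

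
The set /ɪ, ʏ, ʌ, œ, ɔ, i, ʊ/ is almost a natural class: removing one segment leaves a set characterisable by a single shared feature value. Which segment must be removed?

i

The remaining segments after removing /i/ share [−tense]; /i/ (high front unrounded tense vowel) is [+tense]. For every other candidate removal, the leftover set fails to share any single feature value that the removed segment lacks.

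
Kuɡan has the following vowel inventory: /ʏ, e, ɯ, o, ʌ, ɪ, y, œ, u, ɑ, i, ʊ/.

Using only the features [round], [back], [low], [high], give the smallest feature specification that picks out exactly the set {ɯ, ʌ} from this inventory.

[-low, +back, -round]

/ɯ, ʌ/ are all [-low], [+back], [-round], and no other segment in the inventory matches all three values. Dropping any one of them over-generates: [+back, -round] alone would also admit /ɑ/; [-low, -round] alone would also admit /e, ɪ, i/; [-low, +back] alone would also admit /o, u, ʊ/. No other combination of two listed features picks out exactly this set either, so fewer than three features will not do.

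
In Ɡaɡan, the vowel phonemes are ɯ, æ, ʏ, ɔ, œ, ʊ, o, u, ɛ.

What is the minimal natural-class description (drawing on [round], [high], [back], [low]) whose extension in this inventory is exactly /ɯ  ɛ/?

[-low, -round]

The class [-low], [-round] has exactly /ɯ, ɛ/ as its extension in this inventory. No smaller conjunction from the listed features achieves this: [-round] alone would also admit /æ/; [-low] alone would also admit /ʏ, ɔ, œ, ʊ, …/; and checking the remaining single features turns up none with this extension.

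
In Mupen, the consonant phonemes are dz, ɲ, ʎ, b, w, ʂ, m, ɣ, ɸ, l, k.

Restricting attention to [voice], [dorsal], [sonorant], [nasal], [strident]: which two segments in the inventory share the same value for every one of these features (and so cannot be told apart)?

w, ʎ

Both /w/ and /ʎ/ are [+voice], [+dorsal], [+sonorant], [−nasal], [−strident]. Since the list omits [lateral], [labial], [round] and [back] — which do distinguish the labial-velar glide from the palatal lateral approximant — this pair collapses; all other pairs remain distinct.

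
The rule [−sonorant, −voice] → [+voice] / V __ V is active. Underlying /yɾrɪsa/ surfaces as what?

[yɾrɪza]

Only /s/ occurs between two vowels (/ɪ/ __ /a/) and matches the structural description. It is a voiceless alveolar fricative, so [−sonorant, −voice] holds; changing it to [+voice] with all other features held fixed yields /z/ (voiced alveolar fricative). No other segment meets both the structural description and the environment, so the output is [yɾrɪza].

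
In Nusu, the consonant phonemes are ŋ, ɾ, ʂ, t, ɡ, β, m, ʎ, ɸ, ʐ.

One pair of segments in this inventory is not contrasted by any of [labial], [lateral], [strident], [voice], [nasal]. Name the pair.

ɾ, ɡ

On the given features, /ɾ/ and /ɡ/ have an identical profile: [−labial], [−lateral], [−strident], [+voice], [−nasal]. No other two segments in the inventory coincide on all 5 features. (They do differ in [sonorant], [coronal] and [dorsal], which are not among the given features.)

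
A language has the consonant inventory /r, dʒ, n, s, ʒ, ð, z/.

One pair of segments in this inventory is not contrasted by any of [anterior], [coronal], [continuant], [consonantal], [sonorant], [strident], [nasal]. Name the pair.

/z/ (voiced alveolar fricative) and /s/ (voiceless alveolar fricative) are both [+anterior], [+coronal], [+continuant], [+consonantal], [−sonorant], [+strident], [−nasal], so none of the listed features separates them. (They do differ in [voice], which is not among the given features.) Every other pair in the inventory differs on at least one listed feature.

z, s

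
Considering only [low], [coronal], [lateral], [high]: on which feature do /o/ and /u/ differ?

[high]

/o/ is the mid back rounded tense vowel and /u/ is the high back rounded tense vowel. Both are [-low], [-coronal], [-lateral]. /o/ is [-high] while /u/ is [+high], so the distinguishing feature is [high].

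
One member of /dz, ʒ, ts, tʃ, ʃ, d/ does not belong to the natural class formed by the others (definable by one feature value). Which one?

d

/dz, tʃ, ʒ, ts, ʃ/ are all [+strident], but /d/ (voiced alveolar stop) is [−strident]. No other single segment can be removed to leave a set sharing one feature value that the removed segment lacks, so /d/ is the odd one out.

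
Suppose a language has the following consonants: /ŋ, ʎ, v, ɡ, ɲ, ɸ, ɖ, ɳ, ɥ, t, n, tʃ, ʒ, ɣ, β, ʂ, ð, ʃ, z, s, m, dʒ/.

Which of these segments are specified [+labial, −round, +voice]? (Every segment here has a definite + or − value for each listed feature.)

v, β, m

Eliminate segments failing any feature: /ŋ, ʎ, ɡ, ɲ, ɖ, ɳ, t, n, tʃ, ʒ, ɣ, ʂ, ð, ʃ, z, s, dʒ/ are [−labial]; /ɸ/ is [−voice]; /ɥ/ is [+round]. The remaining /v, β, m/ satisfy [+labial], [−round], [+voice].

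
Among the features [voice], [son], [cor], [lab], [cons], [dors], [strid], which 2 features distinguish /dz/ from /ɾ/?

[sonorant], [strident]

/dz/ is the voiced alveolar affricate and /ɾ/ is the alveolar tap. Both are [+voice], [+coronal], [−labial], [+consonantal], [−dorsal]. /dz/ is [−sonorant] while /ɾ/ is [+sonorant]; /dz/ is [+strident] while /ɾ/ is [−strident], so the distinguishing features are [sonorant], [strident].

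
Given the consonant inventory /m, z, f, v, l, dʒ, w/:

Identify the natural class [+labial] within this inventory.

The feature [labial] marks segments articulated with one or both lips. In this inventory /m, f, v, w/ have that property, so they are [+labial]; /z, l, dʒ/ are [-labial].

m, f, v, w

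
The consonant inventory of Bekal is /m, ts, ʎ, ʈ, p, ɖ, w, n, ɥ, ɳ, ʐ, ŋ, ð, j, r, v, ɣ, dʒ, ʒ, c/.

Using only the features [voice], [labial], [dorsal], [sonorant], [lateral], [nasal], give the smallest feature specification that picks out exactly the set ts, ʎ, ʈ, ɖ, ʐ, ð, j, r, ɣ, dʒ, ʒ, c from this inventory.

Every target segment is [−nasal], [−labial]; each remaining inventory member fails at least one of these. Each conjunct is needed — [−labial] alone would also admit /n, ɳ, ŋ/; [−nasal] alone would also admit /p, w, ɥ, v/ — and no other single listed feature has exactly this extension, so two is the minimum.

[−nasal, −labial]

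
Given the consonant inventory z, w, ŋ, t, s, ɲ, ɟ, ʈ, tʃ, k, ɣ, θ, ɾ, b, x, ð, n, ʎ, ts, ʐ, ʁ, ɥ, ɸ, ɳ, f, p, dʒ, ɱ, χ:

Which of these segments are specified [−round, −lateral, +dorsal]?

Eliminate segments failing any feature: /z, t, s, ʈ, tʃ, θ, ɾ, b, ð, n, ts, ʐ, ɸ, ɳ, f, p, dʒ, ɱ/ are [−dorsal]; /w, ɥ/ are [+round]; /ʎ/ is [+lateral]. The remaining /ŋ, ɲ, ɟ, k, ɣ, x, ʁ, χ/ satisfy [−round], [−lateral], [+dorsal].

ŋ, ɲ, ɟ, k, ɣ, x, ʁ, χ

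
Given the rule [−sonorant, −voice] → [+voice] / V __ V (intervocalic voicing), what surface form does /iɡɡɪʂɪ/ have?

The only segment in the rule's environment that also matches [−sonorant, −voice] is /ʂ/. Applying [+voice] turns the voiceless retroflex fricative into /ʐ/ (voiced retroflex fricative), giving [iɡɡɪʐɪ].

[iɡɡɪʐɪ]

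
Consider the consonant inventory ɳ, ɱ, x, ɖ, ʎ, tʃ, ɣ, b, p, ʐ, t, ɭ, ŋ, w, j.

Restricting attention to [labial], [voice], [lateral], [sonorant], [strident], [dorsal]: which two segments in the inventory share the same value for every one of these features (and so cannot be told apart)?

j, ŋ

Both /j/ and /ŋ/ are [-labial], [+voice], [-lateral], [+sonorant], [-strident], [+dorsal]. Since the list omits [nasal], [continuant] and [back] — which do distinguish the palatal glide from the velar nasal — this pair collapses; all other pairs remain distinct.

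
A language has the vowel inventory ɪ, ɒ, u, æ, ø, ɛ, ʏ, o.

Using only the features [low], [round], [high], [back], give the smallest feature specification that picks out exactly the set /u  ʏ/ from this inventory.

[+high, +round]

/u, ʏ/ are all [+high], [+round], and no other segment in the inventory matches both values. Dropping any one of them over-generates: [+round] alone would also admit /ɒ, ø, o/; [+high] alone would also admit /ɪ/. No other single listed feature picks out exactly this set either, so fewer than two features will not do.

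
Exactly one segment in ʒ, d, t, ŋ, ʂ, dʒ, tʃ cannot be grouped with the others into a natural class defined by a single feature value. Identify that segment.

ŋ

The remaining segments after removing /ŋ/ share [+coronal]; /ŋ/ (velar nasal) is [−coronal]. For every other candidate removal, the leftover set fails to share any single feature value that the removed segment lacks.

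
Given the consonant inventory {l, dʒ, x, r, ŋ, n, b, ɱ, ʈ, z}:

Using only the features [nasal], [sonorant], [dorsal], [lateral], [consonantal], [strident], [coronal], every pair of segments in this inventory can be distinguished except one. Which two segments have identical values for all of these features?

z, dʒ

/z/ (voiced alveolar fricative) and /dʒ/ (voiced postalveolar affricate) are both [−nasal], [−sonorant], [−dorsal], [−lateral], [+consonantal], [+strident], [+coronal], so none of the listed features separates them. (They do differ in [continuant], [anterior] and [distributed], which are not among the given features.) Every other pair in the inventory differs on at least one listed feature.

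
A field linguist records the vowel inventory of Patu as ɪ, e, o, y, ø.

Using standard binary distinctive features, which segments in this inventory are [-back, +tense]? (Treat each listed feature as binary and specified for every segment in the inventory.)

Eliminate segments failing any feature: /ɪ/ is [-tense]; /o/ is [+back]. The remaining /e, y, ø/ satisfy [-back], [+tense].

e, y, ø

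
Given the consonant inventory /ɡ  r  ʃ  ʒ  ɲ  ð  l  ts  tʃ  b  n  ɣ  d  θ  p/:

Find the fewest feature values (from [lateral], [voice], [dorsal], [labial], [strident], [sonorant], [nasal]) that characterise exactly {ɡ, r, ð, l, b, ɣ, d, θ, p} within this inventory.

/ɡ, r, ð, l, b, ɣ, d, θ, p/ are all [-nasal], [-strident], and no other segment in the inventory matches both values. Dropping any one of them over-generates: [-strident] alone would also admit /ɲ, n/; [-nasal] alone would also admit /ʃ, ʒ, ts, tʃ/. No other single listed feature picks out exactly this set either, so fewer than two features will not do.

[-nasal, -strident]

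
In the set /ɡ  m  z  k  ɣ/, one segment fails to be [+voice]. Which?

/k/ is the voiceless velar stop, which is [−voice]; the rest — /ɣ, m, ɡ, z/ — are [+voice].

k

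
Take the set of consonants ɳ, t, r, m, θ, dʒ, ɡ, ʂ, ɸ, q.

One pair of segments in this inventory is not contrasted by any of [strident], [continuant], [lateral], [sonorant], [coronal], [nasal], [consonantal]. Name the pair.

Both /q/ and /ɡ/ are [-strident], [-continuant], [-lateral], [-sonorant], [-coronal], [-nasal], [+consonantal]. Since the list omits [voice] and [high] — which do distinguish the voiceless uvular stop from the voiced velar stop — this pair collapses; all other pairs remain distinct.

q, ɡ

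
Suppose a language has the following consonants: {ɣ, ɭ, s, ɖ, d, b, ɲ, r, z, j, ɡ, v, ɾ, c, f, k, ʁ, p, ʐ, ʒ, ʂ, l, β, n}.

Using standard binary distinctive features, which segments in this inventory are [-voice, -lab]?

s, c, k, ʂ

Eliminate segments failing any feature: /ɣ, ɭ, ɖ, d, b, ɲ, r, z, j, ɡ, v, ɾ, ʁ, ʐ, ʒ, l, β, n/ are [+voice]; /f, p/ are [+labial]. The remaining /s, c, k, ʂ/ satisfy [-voice], [-labial].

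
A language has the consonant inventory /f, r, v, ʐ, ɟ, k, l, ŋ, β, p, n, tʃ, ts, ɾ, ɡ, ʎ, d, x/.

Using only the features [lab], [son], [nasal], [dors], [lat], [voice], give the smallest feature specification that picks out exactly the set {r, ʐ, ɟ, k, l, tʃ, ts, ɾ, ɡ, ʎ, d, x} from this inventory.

The class [−nasal], [−labial] has exactly /r, ʐ, ɟ, k, l, tʃ, ts, ɾ, ɡ, ʎ, d, x/ as its extension in this inventory. No smaller conjunction from the listed features achieves this: [−labial] alone would also admit /ŋ, n/; [−nasal] alone would also admit /f, v, β, p/; and checking the remaining single features turns up none with this extension.

[−nasal, −lab]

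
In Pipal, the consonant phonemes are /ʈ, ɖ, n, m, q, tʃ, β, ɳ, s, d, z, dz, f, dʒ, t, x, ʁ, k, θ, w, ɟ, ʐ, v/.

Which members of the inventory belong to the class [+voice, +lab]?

The [+voice] segments are /ɖ, n, m, β, ɳ, d, z, dz, dʒ, ʁ, w, ɟ, ʐ, v/.
Among these, [+labial] leaves /m, β, w, v/.

m, β, w, v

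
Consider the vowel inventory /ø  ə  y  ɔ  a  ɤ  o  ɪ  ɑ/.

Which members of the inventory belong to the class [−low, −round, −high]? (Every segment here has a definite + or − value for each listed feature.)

First, the [−low] segments are /ø, ə, y, ɔ, ɤ, o, ɪ/.
Within that set, [−round] gives /ə, ɤ, ɪ/.
Then [−high] leaves /ə, ɤ/.

ə, ɤ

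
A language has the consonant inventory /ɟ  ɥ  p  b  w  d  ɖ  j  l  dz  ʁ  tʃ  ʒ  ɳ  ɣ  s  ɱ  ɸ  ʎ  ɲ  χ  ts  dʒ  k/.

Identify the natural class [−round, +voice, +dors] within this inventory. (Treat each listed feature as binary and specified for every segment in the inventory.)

First, the [−round] segments are /ɟ, p, b, d, ɖ, j, l, dz, ʁ, tʃ, ʒ, ɳ, ɣ, s, ɱ, ɸ, ʎ, ɲ, χ, ts, dʒ, k/.
Among these, [+voice] gives /ɟ, b, d, ɖ, j, l, dz, ʁ, ʒ, ɳ, ɣ, ɱ, ʎ, ɲ, dʒ/.
Within that set, [+dorsal] leaves /ɟ, j, ʁ, ɣ, ʎ, ɲ/.

ɟ, j, ʁ, ɣ, ʎ, ɲ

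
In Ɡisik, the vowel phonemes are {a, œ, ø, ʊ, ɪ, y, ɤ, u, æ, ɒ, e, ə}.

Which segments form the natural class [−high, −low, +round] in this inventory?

The [−high] segments are /a, œ, ø, ɤ, æ, ɒ, e, ə/.
Then [−low] gives /œ, ø, ɤ, e, ə/.
Of those, [+round] leaves /œ, ø/.

œ, ø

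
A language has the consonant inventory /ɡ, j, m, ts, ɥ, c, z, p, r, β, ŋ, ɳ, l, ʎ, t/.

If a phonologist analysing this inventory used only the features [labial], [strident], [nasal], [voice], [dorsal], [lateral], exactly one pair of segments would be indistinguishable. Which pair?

ɡ, j

/ɡ/ (voiced velar stop) and /j/ (palatal glide) are both [-labial], [-strident], [-nasal], [+voice], [+dorsal], [-lateral], so none of the listed features separates them. (They do differ in [sonorant], [continuant] and [back], which are not among the given features.) Every other pair in the inventory differs on at least one listed feature.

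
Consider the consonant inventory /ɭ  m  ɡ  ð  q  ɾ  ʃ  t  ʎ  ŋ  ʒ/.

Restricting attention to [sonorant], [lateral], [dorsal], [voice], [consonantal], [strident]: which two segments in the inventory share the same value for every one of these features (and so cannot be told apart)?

m, ɾ

Both /m/ and /ɾ/ are [+sonorant], [−lateral], [−dorsal], [+voice], [+consonantal], [−strident]. Since the list omits [nasal], [labial] and [coronal] — which do distinguish the bilabial nasal from the alveolar tap — this pair collapses; all other pairs remain distinct.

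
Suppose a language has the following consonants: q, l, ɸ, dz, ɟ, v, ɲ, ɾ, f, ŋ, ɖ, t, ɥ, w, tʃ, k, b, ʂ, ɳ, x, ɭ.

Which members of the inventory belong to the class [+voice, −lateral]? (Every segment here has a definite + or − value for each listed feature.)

Among the inventory, the [+voice] segments are /l, dz, ɟ, v, ɲ, ɾ, ŋ, ɖ, ɥ, w, b, ɳ, ɭ/.
Then [−lateral] leaves /dz, ɟ, v, ɲ, ɾ, ŋ, ɖ, ɥ, w, b, ɳ/.

dz, ɟ, v, ɲ, ɾ, ŋ, ɖ, ɥ, w, b, ɳ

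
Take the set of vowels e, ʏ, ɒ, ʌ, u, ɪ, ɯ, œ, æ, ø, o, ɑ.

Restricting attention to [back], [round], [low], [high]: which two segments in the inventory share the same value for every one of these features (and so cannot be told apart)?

/œ/ (mid front rounded lax vowel) and /ø/ (mid front rounded tense vowel) are both [−back], [+round], [−low], [−high], so none of the listed features separates them. (They do differ in [tense], which is not among the given features.) Every other pair in the inventory differs on at least one listed feature.

œ, ø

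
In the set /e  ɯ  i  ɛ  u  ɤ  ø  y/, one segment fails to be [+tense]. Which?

/ɯ, ɤ, e, ø, y, u, i/ are all [+tense]; /ɛ/ (mid front unrounded lax vowel) is [-tense].

ɛ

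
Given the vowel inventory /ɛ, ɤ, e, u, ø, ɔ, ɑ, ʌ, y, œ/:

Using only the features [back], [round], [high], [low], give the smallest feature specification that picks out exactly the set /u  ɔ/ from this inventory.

Every target segment is [+back], [+round]; each remaining inventory member fails at least one of these. Each conjunct is needed — [+round] alone would also admit /ø, y, œ/; [+back] alone would also admit /ɤ, ɑ, ʌ/ — and no other single listed feature has exactly this extension, so two is the minimum.

[+back, +round]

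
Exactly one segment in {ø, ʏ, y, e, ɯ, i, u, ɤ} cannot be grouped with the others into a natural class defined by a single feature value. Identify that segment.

The remaining segments after removing /ʏ/ share [+tense]; /ʏ/ (high front rounded lax vowel) is [−tense]. For every other candidate removal, the leftover set fails to share any single feature value that the removed segment lacks.

ʏ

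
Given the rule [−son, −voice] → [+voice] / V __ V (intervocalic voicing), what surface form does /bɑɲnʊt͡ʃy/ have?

[bɑɲnʊd͡ʒy]

/t͡ʃ/ satisfies [−son, −voice] and sits in V __ V. The [+voice] counterpart of the voiceless postalveolar affricate is /d͡ʒ/. Other segments in /bɑɲnʊt͡ʃy/ either fail the structural description or are not in the environment, so the surface form is [bɑɲnʊd͡ʒy].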